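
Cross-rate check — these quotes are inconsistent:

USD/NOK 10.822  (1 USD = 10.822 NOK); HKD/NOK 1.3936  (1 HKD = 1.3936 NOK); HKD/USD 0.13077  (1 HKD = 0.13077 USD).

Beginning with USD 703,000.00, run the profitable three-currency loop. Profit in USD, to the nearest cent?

Profitable loop is USD → NOK → HKD → USD:
USD 703,000.00 × 10.822 = NOK 7,607,866.00
NOK 7,607,866.00 ÷ 1.3936 = HKD 5,459,146.10
HKD 5,459,146.10 × 0.13077 = USD 713,892.54
Profit = USD 713,892.54 − USD 703,000.00

Profit: USD 10,892.54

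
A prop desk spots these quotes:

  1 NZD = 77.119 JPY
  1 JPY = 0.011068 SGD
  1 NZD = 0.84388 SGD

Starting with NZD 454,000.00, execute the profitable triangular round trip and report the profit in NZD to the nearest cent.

Profit: NZD 5,204.04

Profitable loop is NZD → JPY → SGD → NZD:
NZD 454,000.00 × 77.119 = JPY 35,012,026
JPY 35,012,026 × 0.011068 = SGD 387,513.10
SGD 387,513.10 ÷ 0.84388 = NZD 459,204.04
Profit = NZD 459,204.04 − NZD 454,000.00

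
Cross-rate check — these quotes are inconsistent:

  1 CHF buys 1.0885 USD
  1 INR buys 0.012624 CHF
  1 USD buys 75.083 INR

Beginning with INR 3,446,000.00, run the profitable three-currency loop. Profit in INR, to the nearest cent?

Profitable loop is INR → CHF → USD → INR:
INR 3,446,000.00 × 0.012624 = CHF 43,502.30
CHF 43,502.30 × 1.0885 = USD 47,352.26
USD 47,352.26 × 75.083 = INR 3,555,349.58
Profit = INR 3,555,349.58 − INR 3,446,000.00

Profit: INR 109,349.58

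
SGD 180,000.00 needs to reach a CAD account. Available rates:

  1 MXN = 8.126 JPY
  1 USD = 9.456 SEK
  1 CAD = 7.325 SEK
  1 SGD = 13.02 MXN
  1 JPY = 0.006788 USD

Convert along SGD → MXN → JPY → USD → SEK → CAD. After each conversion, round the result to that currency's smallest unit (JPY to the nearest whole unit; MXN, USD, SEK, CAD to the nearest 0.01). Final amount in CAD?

CAD 166,879.11

SGD 180,000.00 × 13.02 = MXN 2,343,600.00
MXN 2,343,600.00 × 8.126 = JPY 19,044,094
JPY 19,044,094 × 0.006788 = USD 129,271.31
USD 129,271.31 × 9.456 = SEK 1,222,389.51
SEK 1,222,389.51 ÷ 7.325 = CAD 166,879.11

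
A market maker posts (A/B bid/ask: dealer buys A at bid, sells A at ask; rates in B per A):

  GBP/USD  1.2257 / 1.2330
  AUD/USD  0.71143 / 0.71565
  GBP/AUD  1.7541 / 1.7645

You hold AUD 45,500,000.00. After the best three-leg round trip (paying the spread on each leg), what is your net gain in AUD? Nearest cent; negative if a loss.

Net profit: AUD 550,552.32

Best loop AUD → USD → GBP → AUD:
AUD 45,500,000.00 × 0.71143 (sell AUD at bid) = USD 32,370,065.00
USD 32,370,065.00 ÷ 1.2330 (buy GBP at ask) = GBP 26,253,094.08
GBP 26,253,094.08 × 1.7541 (sell GBP at bid) = AUD 46,050,552.32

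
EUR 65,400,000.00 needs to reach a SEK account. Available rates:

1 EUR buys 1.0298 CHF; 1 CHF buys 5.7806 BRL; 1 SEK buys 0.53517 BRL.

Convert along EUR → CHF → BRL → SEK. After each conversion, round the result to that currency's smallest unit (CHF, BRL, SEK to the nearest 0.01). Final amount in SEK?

SEK 727,464,482.22

EUR 65,400,000.00 × 1.0298 = CHF 67,348,920.00
CHF 67,348,920.00 × 5.7806 = BRL 389,317,166.95
BRL 389,317,166.95 ÷ 0.53517 = SEK 727,464,482.22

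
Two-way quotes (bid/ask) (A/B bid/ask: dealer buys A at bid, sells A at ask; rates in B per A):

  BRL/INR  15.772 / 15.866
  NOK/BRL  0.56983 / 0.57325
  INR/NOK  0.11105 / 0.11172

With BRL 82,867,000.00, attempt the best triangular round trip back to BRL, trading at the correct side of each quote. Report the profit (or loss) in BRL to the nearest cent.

Best loop BRL → INR → NOK → BRL:
BRL 82,867,000.00 × 15.772 (sell BRL at bid) = INR 1,306,978,324.00
INR 1,306,978,324.00 × 0.11105 (sell INR at bid) = NOK 145,139,942.88
NOK 145,139,942.88 × 0.56983 (sell NOK at bid) = BRL 82,705,093.65

Net result: BRL -161,906.35 (no profitable arbitrage after spreads)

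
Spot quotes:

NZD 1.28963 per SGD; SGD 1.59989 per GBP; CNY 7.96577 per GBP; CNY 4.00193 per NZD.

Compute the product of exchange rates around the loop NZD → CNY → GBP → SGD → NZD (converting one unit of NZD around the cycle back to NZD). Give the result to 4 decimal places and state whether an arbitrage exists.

Around NZD → CNY → GBP → SGD → NZD: 1 × 4.00193 ÷ 7.96577 × 1.59989 × 1.28963 = 1.036566
Product > 1; profitable direction is NZD → CNY → GBP → SGD → NZD.

1.0366 (arbitrage exists)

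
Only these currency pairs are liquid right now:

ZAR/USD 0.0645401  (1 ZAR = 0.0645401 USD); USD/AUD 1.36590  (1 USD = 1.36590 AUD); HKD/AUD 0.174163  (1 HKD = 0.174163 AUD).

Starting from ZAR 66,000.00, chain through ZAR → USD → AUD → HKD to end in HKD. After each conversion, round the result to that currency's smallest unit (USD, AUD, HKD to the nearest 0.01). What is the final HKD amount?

HKD 33,406.98

ZAR 66,000.00 × 0.0645401 = USD 4,259.65
USD 4,259.65 × 1.36590 = AUD 5,818.26
AUD 5,818.26 ÷ 0.174163 = HKD 33,406.98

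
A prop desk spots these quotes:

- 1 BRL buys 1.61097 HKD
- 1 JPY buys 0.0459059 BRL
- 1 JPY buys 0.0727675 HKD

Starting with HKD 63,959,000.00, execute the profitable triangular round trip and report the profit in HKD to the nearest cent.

Profit: HKD 1,042,019.69

Profitable loop is HKD → JPY → BRL → HKD:
HKD 63,959,000.00 ÷ 0.0727675 = JPY 878,950,081
JPY 878,950,081 × 0.0459059 = BRL 40,348,994.51
BRL 40,348,994.51 × 1.61097 = HKD 65,001,019.69
Profit = HKD 65,001,019.69 − HKD 63,959,000.00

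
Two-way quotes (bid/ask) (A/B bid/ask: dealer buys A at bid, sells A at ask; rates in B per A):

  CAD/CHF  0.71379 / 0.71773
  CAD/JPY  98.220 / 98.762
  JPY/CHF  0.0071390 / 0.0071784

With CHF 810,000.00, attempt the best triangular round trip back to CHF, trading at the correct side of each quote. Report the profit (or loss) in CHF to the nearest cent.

Best loop CHF → JPY → CAD → CHF:
CHF 810,000.00 ÷ 0.0071784 (buy JPY at ask) = JPY 112,838,516
JPY 112,838,516 ÷ 98.762 (buy CAD at ask) = CAD 1,142,529.67
CAD 1,142,529.67 × 0.71379 (sell CAD at bid) = CHF 815,526.26

Net profit: CHF 5,526.26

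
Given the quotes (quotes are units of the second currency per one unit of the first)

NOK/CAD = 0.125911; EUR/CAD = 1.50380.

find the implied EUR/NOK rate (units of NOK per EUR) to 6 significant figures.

EUR/NOK = 11.9434

1 EUR × 1.50380 = 1.5038 CAD
1.5038 CAD ÷ 0.125911 = 11.9434 NOK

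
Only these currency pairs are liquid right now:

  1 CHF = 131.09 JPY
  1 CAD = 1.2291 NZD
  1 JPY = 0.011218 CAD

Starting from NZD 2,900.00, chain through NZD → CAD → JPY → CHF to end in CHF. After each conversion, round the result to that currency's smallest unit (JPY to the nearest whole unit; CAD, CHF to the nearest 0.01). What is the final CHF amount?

NZD 2,900.00 ÷ 1.2291 = CAD 2,359.45
CAD 2,359.45 ÷ 0.011218 = JPY 210,327
JPY 210,327 ÷ 131.09 = CHF 1,604.45

CHF 1,604.45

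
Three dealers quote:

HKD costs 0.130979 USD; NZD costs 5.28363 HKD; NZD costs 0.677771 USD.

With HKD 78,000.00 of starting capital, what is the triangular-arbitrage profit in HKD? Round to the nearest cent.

Profit: HKD 1,642.65

Profitable loop is HKD → USD → NZD → HKD:
HKD 78,000.00 × 0.130979 = USD 10,216.36
USD 10,216.36 ÷ 0.677771 = NZD 15,073.47
NZD 15,073.47 × 5.28363 = HKD 79,642.65
Profit = HKD 79,642.65 − HKD 78,000.00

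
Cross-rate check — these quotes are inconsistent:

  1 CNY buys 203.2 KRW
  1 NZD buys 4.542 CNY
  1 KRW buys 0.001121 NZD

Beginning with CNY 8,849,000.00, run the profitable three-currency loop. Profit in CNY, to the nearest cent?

Profit: CNY 306,259.13

Profitable loop is CNY → KRW → NZD → CNY:
CNY 8,849,000.00 × 203.2 = KRW 1,798,116,800
KRW 1,798,116,800 × 0.001121 = NZD 2,015,688.93
NZD 2,015,688.93 × 4.542 = CNY 9,155,259.13
Profit = CNY 9,155,259.13 − CNY 8,849,000.00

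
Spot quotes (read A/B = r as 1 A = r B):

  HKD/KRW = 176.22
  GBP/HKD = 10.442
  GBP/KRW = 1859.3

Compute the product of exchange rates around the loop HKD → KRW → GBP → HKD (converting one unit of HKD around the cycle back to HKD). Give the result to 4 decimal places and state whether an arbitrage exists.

Around HKD → KRW → GBP → HKD: 1 × 176.22 ÷ 1859.3 × 10.442 = 0.989668
Product < 1; profitable direction is HKD → GBP → KRW → HKD.

0.9897 (arbitrage exists)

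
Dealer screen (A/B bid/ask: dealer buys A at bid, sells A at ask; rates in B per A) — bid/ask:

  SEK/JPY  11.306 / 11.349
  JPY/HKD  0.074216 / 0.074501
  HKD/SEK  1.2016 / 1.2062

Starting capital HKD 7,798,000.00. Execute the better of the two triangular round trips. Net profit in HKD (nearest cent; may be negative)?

Best loop HKD → SEK → JPY → HKD:
HKD 7,798,000.00 × 1.2016 (sell HKD at bid) = SEK 9,370,076.80
SEK 9,370,076.80 × 11.306 (sell SEK at bid) = JPY 105,938,088
JPY 105,938,088 × 0.074216 (sell JPY at bid) = HKD 7,862,301.16

Net profit: HKD 64,301.16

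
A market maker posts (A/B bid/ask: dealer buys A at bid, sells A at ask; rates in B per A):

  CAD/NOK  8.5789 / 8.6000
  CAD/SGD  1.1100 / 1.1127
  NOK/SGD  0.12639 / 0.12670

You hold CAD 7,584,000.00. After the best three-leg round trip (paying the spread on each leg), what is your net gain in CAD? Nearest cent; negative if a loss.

Best loop CAD → SGD → NOK → CAD:
CAD 7,584,000.00 × 1.1100 (sell CAD at bid) = SGD 8,418,240.00
SGD 8,418,240.00 ÷ 0.12670 (buy NOK at ask) = NOK 66,442,304.66
NOK 66,442,304.66 ÷ 8.6000 (buy CAD at ask) = CAD 7,725,849.38

Net profit: CAD 141,849.38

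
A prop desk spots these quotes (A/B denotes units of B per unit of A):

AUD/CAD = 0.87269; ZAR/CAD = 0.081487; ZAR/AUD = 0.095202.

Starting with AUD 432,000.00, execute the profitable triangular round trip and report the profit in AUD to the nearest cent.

Profit: AUD 8,454.94

Profitable loop is AUD → CAD → ZAR → AUD:
AUD 432,000.00 × 0.87269 = CAD 377,002.08
CAD 377,002.08 ÷ 0.081487 = ZAR 4,626,530.37
ZAR 4,626,530.37 × 0.095202 = AUD 440,454.94
Profit = AUD 440,454.94 − AUD 432,000.00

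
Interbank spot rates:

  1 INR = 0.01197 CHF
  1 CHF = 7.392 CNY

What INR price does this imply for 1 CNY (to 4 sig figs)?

CNY/INR = 11.30

1 CNY ÷ 7.392 = 0.135281 CHF
0.135281 CHF ÷ 0.01197 = 11.3017 INR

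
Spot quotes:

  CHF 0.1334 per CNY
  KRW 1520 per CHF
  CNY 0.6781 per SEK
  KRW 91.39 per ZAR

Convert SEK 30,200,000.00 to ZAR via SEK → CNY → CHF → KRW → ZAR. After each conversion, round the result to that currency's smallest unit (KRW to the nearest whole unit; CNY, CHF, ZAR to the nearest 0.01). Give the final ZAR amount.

ZAR 45,436,139.87

SEK 30,200,000.00 × 0.6781 = CNY 20,478,620.00
CNY 20,478,620.00 × 0.1334 = CHF 2,731,847.91
CHF 2,731,847.91 × 1520 = KRW 4,152,408,823
KRW 4,152,408,823 ÷ 91.39 = ZAR 45,436,139.87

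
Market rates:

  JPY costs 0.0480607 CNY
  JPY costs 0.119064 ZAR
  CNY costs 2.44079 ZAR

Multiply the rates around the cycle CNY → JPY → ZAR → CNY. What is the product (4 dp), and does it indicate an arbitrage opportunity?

1.0150 (arbitrage exists)

Around CNY → JPY → ZAR → CNY: 1 ÷ 0.0480607 × 0.119064 ÷ 2.44079 = 1.014986
Product > 1; profitable direction is CNY → JPY → ZAR → CNY.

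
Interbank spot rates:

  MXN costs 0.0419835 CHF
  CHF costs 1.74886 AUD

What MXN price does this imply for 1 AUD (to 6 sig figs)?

AUD/MXN = 13.6197

1 AUD ÷ 1.74886 = 0.571801 CHF
0.571801 CHF ÷ 0.0419835 = 13.6197 MXN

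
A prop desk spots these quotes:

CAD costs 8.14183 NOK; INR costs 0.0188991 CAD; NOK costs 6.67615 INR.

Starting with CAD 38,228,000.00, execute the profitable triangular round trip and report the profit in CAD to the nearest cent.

Profit: CAD 1,042,896.56

Profitable loop is CAD → NOK → INR → CAD:
CAD 38,228,000.00 × 8.14183 = NOK 311,245,877.24
NOK 311,245,877.24 × 6.67615 = INR 2,077,924,163.34
INR 2,077,924,163.34 × 0.0188991 = CAD 39,270,896.56
Profit = CAD 39,270,896.56 − CAD 38,228,000.00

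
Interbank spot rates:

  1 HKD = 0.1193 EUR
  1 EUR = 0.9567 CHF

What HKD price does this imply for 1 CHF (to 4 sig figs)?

CHF/HKD = 8.762

1 CHF ÷ 0.9567 = 1.04526 EUR
1.04526 EUR ÷ 0.1193 = 8.76161 HKD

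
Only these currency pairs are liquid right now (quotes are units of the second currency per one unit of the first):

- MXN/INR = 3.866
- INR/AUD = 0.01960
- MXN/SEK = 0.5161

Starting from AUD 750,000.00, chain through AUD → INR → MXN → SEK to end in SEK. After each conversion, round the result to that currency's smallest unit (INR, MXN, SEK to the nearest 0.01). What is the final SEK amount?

AUD 750,000.00 ÷ 0.01960 = INR 38,265,306.12
INR 38,265,306.12 ÷ 3.866 = MXN 9,897,906.39
MXN 9,897,906.39 × 0.5161 = SEK 5,108,309.49

SEK 5,108,309.49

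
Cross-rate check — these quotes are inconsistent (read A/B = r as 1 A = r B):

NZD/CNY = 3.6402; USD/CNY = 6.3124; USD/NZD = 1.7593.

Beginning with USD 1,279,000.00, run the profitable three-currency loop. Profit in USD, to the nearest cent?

Profitable loop is USD → NZD → CNY → USD:
USD 1,279,000.00 × 1.7593 = NZD 2,250,144.70
NZD 2,250,144.70 × 3.6402 = CNY 8,190,976.74
CNY 8,190,976.74 ÷ 6.3124 = USD 1,297,601.03
Profit = USD 1,297,601.03 − USD 1,279,000.00

Profit: USD 18,601.03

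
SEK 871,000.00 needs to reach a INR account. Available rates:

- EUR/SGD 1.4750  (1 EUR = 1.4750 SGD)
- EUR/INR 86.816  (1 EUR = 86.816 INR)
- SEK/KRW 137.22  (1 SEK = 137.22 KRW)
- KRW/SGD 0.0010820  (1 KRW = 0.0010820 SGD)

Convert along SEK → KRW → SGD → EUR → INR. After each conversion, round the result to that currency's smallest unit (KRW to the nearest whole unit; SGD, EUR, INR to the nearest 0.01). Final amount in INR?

INR 7,611,505.98

SEK 871,000.00 × 137.22 = KRW 119,518,620
KRW 119,518,620 × 0.0010820 = SGD 129,319.15
SGD 129,319.15 ÷ 1.4750 = EUR 87,674.00
EUR 87,674.00 × 86.816 = INR 7,611,505.98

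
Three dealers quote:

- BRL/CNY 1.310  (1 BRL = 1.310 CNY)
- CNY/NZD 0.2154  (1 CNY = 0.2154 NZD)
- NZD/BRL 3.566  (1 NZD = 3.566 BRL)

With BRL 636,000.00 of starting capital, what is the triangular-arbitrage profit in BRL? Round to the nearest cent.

Profit: BRL 3,963.86

Profitable loop is BRL → CNY → NZD → BRL:
BRL 636,000.00 × 1.310 = CNY 833,160.00
CNY 833,160.00 × 0.2154 = NZD 179,462.66
NZD 179,462.66 × 3.566 = BRL 639,963.86
Profit = BRL 639,963.86 − BRL 636,000.00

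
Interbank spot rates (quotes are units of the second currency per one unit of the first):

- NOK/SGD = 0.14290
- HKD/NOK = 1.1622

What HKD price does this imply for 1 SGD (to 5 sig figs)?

SGD/HKD = 6.0213

1 SGD ÷ 0.14290 = 6.9979 NOK
6.9979 NOK ÷ 1.1622 = 6.02125 HKD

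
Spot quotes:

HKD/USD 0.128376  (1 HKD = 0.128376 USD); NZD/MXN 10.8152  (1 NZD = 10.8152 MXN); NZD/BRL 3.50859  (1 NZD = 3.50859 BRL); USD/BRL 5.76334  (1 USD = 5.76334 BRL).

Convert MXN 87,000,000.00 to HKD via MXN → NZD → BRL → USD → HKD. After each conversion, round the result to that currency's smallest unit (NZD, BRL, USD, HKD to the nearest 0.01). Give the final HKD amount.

MXN 87,000,000.00 ÷ 10.8152 = NZD 8,044,234.04
NZD 8,044,234.04 × 3.50859 = BRL 28,223,919.11
BRL 28,223,919.11 ÷ 5.76334 = USD 4,897,146.29
USD 4,897,146.29 ÷ 0.128376 = HKD 38,146,898.88

HKD 38,146,898.88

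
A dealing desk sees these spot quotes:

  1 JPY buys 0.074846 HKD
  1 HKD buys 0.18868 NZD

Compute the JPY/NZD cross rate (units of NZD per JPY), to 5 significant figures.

1 JPY × 0.074846 = 0.074846 HKD
0.074846 HKD × 0.18868 = 0.0141219 NZD

JPY/NZD = 0.014122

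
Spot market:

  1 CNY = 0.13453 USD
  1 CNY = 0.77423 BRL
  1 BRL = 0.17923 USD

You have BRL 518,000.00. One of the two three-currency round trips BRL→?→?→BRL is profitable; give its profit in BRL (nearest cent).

Profit: BRL 16,307.56

Profitable loop is BRL → USD → CNY → BRL:
BRL 518,000.00 × 0.17923 = USD 92,841.14
USD 92,841.14 ÷ 0.13453 = CNY 690,114.77
CNY 690,114.77 × 0.77423 = BRL 534,307.56
Profit = BRL 534,307.56 − BRL 518,000.00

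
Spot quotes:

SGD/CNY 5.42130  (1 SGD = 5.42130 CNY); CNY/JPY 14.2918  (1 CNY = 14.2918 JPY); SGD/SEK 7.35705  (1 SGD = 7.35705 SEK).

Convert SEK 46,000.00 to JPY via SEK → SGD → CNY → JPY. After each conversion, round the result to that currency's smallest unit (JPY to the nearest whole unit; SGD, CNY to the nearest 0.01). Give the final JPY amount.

SEK 46,000.00 ÷ 7.35705 = SGD 6,252.51
SGD 6,252.51 × 5.42130 = CNY 33,896.73
CNY 33,896.73 × 14.2918 = JPY 484,445

JPY 484,445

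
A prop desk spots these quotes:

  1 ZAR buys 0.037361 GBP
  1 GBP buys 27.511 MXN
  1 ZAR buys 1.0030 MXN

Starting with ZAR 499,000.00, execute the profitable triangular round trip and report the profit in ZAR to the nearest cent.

Profit: ZAR 12,357.33

Profitable loop is ZAR → GBP → MXN → ZAR:
ZAR 499,000.00 × 0.037361 = GBP 18,643.14
GBP 18,643.14 × 27.511 = MXN 512,891.40
MXN 512,891.40 ÷ 1.0030 = ZAR 511,357.33
Profit = ZAR 511,357.33 − ZAR 499,000.00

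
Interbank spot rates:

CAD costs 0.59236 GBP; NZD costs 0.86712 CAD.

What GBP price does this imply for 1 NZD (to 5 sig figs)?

NZD/GBP = 0.51365

1 NZD × 0.86712 = 0.86712 CAD
0.86712 CAD × 0.59236 = 0.513647 GBP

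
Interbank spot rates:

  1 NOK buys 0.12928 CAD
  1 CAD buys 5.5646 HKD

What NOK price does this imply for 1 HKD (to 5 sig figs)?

HKD/NOK = 1.3901

1 HKD ÷ 5.5646 = 0.179707 CAD
0.179707 CAD ÷ 0.12928 = 1.39006 NOK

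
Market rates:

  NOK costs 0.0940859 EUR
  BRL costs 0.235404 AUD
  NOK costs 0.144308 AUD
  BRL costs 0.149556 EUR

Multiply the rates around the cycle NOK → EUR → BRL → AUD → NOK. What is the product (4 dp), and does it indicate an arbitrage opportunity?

1.0262 (arbitrage exists)

Around NOK → EUR → BRL → AUD → NOK: 1 × 0.0940859 ÷ 0.149556 × 0.235404 ÷ 0.144308 = 1.026229
Product > 1; profitable direction is NOK → EUR → BRL → AUD → NOK.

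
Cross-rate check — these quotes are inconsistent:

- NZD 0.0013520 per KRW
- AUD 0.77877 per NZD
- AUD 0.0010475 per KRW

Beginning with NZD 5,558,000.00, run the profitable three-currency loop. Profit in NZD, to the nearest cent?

Profitable loop is NZD → AUD → KRW → NZD:
NZD 5,558,000.00 × 0.77877 = AUD 4,328,403.66
AUD 4,328,403.66 ÷ 0.0010475 = KRW 4,132,127,599
KRW 4,132,127,599 × 0.0013520 = NZD 5,586,636.51
Profit = NZD 5,586,636.51 − NZD 5,558,000.00

Profit: NZD 28,636.51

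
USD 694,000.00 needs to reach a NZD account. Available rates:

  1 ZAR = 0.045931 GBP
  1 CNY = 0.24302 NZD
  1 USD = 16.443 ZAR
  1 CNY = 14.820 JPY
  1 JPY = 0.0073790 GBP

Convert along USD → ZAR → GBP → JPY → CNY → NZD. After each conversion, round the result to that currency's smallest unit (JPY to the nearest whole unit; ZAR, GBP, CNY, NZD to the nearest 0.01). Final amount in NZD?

USD 694,000.00 × 16.443 = ZAR 11,411,442.00
ZAR 11,411,442.00 × 0.045931 = GBP 524,138.94
GBP 524,138.94 ÷ 0.0073790 = JPY 71,031,161
JPY 71,031,161 ÷ 14.820 = CNY 4,792,925.84
CNY 4,792,925.84 × 0.24302 = NZD 1,164,776.84

NZD 1,164,776.84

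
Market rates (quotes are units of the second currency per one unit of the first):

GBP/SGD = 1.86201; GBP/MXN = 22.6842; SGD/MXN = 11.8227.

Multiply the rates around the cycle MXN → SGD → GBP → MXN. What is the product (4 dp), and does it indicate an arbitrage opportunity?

Around MXN → SGD → GBP → MXN: 1 ÷ 11.8227 ÷ 1.86201 × 22.6842 = 1.030445
Product > 1; profitable direction is MXN → SGD → GBP → MXN.

1.0304 (arbitrage exists)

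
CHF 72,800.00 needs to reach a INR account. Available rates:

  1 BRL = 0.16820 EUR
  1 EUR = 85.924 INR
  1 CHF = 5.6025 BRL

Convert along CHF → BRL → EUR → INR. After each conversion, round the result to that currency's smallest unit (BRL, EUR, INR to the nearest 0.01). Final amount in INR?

CHF 72,800.00 × 5.6025 = BRL 407,862.00
BRL 407,862.00 × 0.16820 = EUR 68,602.39
EUR 68,602.39 × 85.924 = INR 5,894,591.76

INR 5,894,591.76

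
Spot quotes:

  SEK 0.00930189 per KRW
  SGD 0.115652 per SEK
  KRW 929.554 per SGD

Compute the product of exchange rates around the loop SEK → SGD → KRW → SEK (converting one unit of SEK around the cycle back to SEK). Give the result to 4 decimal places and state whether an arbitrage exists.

Around SEK → SGD → KRW → SEK: 1 × 0.115652 × 929.554 × 0.00930189 = 0.999998
Product ≈ 1 (deviation 0.000%, within rounding noise).

1.0000 (no arbitrage)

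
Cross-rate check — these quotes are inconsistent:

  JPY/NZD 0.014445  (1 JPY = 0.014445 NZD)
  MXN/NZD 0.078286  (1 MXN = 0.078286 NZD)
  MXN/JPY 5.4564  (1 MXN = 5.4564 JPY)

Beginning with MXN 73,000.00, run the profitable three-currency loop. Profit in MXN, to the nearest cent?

Profit: MXN 495.80

Profitable loop is MXN → JPY → NZD → MXN:
MXN 73,000.00 × 5.4564 = JPY 398,317
JPY 398,317 × 0.014445 = NZD 5,753.69
NZD 5,753.69 ÷ 0.078286 = MXN 73,495.80
Profit = MXN 73,495.80 − MXN 73,000.00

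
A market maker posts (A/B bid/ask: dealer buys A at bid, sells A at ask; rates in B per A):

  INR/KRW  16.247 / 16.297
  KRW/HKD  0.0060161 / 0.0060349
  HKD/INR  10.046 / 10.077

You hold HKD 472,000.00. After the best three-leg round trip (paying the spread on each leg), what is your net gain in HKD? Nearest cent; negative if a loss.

Best loop HKD → KRW → INR → HKD:
HKD 472,000.00 ÷ 0.0060349 (buy KRW at ask) = KRW 78,211,735
KRW 78,211,735 ÷ 16.297 (buy INR at ask) = INR 4,799,149.23
INR 4,799,149.23 ÷ 10.077 (buy HKD at ask) = HKD 476,247.82

Net profit: HKD 4,247.82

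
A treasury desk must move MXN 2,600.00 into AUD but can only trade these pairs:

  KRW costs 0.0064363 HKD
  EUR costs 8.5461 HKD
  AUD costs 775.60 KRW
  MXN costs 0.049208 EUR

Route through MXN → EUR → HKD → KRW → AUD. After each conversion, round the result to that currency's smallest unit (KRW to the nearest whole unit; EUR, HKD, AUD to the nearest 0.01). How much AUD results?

MXN 2,600.00 × 0.049208 = EUR 127.94
EUR 127.94 × 8.5461 = HKD 1,093.39
HKD 1,093.39 ÷ 0.0064363 = KRW 169,879
KRW 169,879 ÷ 775.60 = AUD 219.03

AUD 219.03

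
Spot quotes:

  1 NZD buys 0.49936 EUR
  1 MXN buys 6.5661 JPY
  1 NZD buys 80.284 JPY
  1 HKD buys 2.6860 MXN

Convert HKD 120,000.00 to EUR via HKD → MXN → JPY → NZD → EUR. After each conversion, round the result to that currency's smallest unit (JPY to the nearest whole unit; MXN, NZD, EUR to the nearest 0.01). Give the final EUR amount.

EUR 13,163.74

HKD 120,000.00 × 2.6860 = MXN 322,320.00
MXN 322,320.00 × 6.5661 = JPY 2,116,385
JPY 2,116,385 ÷ 80.284 = NZD 26,361.23
NZD 26,361.23 × 0.49936 = EUR 13,163.74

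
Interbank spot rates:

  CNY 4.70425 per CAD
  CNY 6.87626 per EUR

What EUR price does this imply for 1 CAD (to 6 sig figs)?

CAD/EUR = 0.684129

1 CAD × 4.70425 = 4.70425 CNY
4.70425 CNY ÷ 6.87626 = 0.684129 EUR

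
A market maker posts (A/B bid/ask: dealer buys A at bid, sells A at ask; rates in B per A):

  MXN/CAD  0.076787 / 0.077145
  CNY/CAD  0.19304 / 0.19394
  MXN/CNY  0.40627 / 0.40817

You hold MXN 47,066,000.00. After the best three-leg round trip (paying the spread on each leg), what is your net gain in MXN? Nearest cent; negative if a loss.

Net profit: MXN 781,755.49

Best loop MXN → CNY → CAD → MXN:
MXN 47,066,000.00 × 0.40627 (sell MXN at bid) = CNY 19,121,503.82
CNY 19,121,503.82 × 0.19304 (sell CNY at bid) = CAD 3,691,215.10
CAD 3,691,215.10 ÷ 0.077145 (buy MXN at ask) = MXN 47,847,755.49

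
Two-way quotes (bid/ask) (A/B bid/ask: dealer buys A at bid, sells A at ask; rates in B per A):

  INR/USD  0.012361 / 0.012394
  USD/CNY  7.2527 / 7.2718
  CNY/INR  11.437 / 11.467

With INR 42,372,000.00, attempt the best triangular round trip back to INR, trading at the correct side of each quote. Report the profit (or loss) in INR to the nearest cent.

Best loop INR → USD → CNY → INR:
INR 42,372,000.00 × 0.012361 (sell INR at bid) = USD 523,760.29
USD 523,760.29 × 7.2527 (sell USD at bid) = CNY 3,798,676.27
CNY 3,798,676.27 × 11.437 (sell CNY at bid) = INR 43,445,460.50

Net profit: INR 1,073,460.50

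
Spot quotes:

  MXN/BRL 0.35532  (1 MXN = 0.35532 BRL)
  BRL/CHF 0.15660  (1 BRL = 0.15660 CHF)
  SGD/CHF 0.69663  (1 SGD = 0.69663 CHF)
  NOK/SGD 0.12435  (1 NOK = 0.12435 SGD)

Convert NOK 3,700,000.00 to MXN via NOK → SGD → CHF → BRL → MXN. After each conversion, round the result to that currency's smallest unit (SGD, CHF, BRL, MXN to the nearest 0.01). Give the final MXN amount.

MXN 5,760,209.45

NOK 3,700,000.00 × 0.12435 = SGD 460,095.00
SGD 460,095.00 × 0.69663 = CHF 320,515.98
CHF 320,515.98 ÷ 0.15660 = BRL 2,046,717.62
BRL 2,046,717.62 ÷ 0.35532 = MXN 5,760,209.45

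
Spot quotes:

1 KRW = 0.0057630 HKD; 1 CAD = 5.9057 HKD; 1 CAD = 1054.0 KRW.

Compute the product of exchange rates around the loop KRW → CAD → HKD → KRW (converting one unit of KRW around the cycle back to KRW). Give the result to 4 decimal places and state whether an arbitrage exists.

0.9723 (arbitrage exists)

Around KRW → CAD → HKD → KRW: 1 ÷ 1054.0 × 5.9057 ÷ 0.0057630 = 0.972259
Product < 1; profitable direction is KRW → HKD → CAD → KRW.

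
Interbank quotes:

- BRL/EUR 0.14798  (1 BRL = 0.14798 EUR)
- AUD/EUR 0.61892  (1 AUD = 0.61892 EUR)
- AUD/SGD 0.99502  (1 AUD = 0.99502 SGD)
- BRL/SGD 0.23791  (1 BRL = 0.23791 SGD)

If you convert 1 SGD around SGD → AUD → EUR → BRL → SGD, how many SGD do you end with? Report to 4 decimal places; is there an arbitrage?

1.0000 (no arbitrage)

Around SGD → AUD → EUR → BRL → SGD: 1 ÷ 0.99502 × 0.61892 ÷ 0.14798 × 0.23791 = 1.000029
Product ≈ 1 (deviation 0.003%, within rounding noise).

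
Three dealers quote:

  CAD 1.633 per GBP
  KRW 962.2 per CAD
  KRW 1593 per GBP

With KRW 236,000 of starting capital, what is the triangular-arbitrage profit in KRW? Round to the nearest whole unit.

Profit: KRW 3,263

Profitable loop is KRW → CAD → GBP → KRW:
KRW 236,000 ÷ 962.2 = CAD 245.27
CAD 245.27 ÷ 1.633 = GBP 150.20
GBP 150.20 × 1593 = KRW 239,263
Profit = KRW 239,263 − KRW 236,000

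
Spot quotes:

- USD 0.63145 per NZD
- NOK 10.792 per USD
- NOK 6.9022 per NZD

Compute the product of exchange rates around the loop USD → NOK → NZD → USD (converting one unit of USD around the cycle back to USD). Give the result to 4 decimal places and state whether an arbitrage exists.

0.9873 (arbitrage exists)

Around USD → NOK → NZD → USD: 1 × 10.792 ÷ 6.9022 × 0.63145 = 0.987310
Product < 1; profitable direction is USD → NZD → NOK → USD.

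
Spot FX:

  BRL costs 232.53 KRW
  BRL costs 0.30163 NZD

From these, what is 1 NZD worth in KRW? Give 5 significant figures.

NZD/KRW = 770.91

1 NZD ÷ 0.30163 = 3.31532 BRL
3.31532 BRL × 232.53 = 770.911 KRW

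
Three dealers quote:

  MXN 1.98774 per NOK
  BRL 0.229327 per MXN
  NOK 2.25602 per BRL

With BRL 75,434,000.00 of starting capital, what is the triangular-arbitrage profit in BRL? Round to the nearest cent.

Profit: BRL 2,141,547.59

Profitable loop is BRL → NOK → MXN → BRL:
BRL 75,434,000.00 × 2.25602 = NOK 170,180,612.68
NOK 170,180,612.68 × 1.98774 = MXN 338,274,811.05
MXN 338,274,811.05 × 0.229327 = BRL 77,575,547.59
Profit = BRL 77,575,547.59 − BRL 75,434,000.00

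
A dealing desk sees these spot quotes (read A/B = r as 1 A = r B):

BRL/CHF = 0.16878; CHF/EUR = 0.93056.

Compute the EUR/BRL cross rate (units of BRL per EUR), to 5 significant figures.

EUR/BRL = 6.3670

1 EUR ÷ 0.93056 = 1.07462 CHF
1.07462 CHF ÷ 0.16878 = 6.367 BRL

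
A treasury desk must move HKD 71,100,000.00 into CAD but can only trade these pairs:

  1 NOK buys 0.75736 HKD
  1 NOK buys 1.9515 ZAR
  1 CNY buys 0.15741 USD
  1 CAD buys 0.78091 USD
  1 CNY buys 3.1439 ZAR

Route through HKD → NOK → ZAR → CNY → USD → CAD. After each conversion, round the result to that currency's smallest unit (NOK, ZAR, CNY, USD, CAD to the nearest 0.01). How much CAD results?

HKD 71,100,000.00 ÷ 0.75736 = NOK 93,878,736.66
NOK 93,878,736.66 × 1.9515 = ZAR 183,204,354.59
ZAR 183,204,354.59 ÷ 3.1439 = CNY 58,272,958.62
CNY 58,272,958.62 × 0.15741 = USD 9,172,746.42
USD 9,172,746.42 ÷ 0.78091 = CAD 11,746,227.38

CAD 11,746,227.38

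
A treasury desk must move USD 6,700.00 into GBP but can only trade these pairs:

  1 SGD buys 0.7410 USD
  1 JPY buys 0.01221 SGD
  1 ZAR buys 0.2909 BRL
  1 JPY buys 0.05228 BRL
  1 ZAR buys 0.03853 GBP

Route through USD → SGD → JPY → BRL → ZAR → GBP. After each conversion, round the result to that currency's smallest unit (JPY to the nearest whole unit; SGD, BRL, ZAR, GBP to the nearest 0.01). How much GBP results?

USD 6,700.00 ÷ 0.7410 = SGD 9,041.84
SGD 9,041.84 ÷ 0.01221 = JPY 740,527
JPY 740,527 × 0.05228 = BRL 38,714.75
BRL 38,714.75 ÷ 0.2909 = ZAR 133,086.11
ZAR 133,086.11 × 0.03853 = GBP 5,127.81

GBP 5,127.81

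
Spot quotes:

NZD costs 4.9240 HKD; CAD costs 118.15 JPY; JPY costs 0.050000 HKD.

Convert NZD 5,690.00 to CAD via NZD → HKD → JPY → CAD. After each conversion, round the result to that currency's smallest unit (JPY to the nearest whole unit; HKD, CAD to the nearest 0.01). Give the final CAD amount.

NZD 5,690.00 × 4.9240 = HKD 28,017.56
HKD 28,017.56 ÷ 0.050000 = JPY 560,351
JPY 560,351 ÷ 118.15 = CAD 4,742.71

CAD 4,742.71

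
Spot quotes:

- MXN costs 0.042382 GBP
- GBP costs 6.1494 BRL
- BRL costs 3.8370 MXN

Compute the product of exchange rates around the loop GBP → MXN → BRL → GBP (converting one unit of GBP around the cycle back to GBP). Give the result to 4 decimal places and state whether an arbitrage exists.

Around GBP → MXN → BRL → GBP: 1 ÷ 0.042382 ÷ 3.8370 ÷ 6.1494 = 0.999986
Product ≈ 1 (deviation 0.001%, within rounding noise).

1.0000 (no arbitrage)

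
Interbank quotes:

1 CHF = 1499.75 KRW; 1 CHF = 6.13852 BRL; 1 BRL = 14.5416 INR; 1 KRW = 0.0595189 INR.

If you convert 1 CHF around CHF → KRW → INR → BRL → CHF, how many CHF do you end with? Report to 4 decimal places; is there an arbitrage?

Around CHF → KRW → INR → BRL → CHF: 1 × 1499.75 × 0.0595189 ÷ 14.5416 ÷ 6.13852 = 0.999995
Product ≈ 1 (deviation 0.000%, within rounding noise).

1.0000 (no arbitrage)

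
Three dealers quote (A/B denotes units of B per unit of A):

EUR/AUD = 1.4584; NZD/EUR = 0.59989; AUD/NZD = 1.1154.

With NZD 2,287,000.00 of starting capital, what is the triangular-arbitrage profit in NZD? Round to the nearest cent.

Profitable loop is NZD → AUD → EUR → NZD:
NZD 2,287,000.00 ÷ 1.1154 = AUD 2,050,385.51
AUD 2,050,385.51 ÷ 1.4584 = EUR 1,405,914.37
EUR 1,405,914.37 ÷ 0.59989 = NZD 2,343,620.27
Profit = NZD 2,343,620.27 − NZD 2,287,000.00

Profit: NZD 56,620.27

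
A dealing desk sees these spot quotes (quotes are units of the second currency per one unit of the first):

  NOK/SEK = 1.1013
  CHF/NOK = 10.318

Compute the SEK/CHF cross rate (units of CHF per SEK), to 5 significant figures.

1 SEK ÷ 1.1013 = 0.908018 NOK
0.908018 NOK ÷ 10.318 = 0.0880033 CHF

SEK/CHF = 0.088003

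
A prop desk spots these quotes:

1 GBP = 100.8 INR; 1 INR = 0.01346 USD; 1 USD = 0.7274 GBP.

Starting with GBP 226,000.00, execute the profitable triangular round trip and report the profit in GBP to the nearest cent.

Profitable loop is GBP → USD → INR → GBP:
GBP 226,000.00 ÷ 0.7274 = USD 310,695.63
USD 310,695.63 ÷ 0.01346 = INR 23,082,884.72
INR 23,082,884.72 ÷ 100.8 = GBP 228,996.87
Profit = GBP 228,996.87 − GBP 226,000.00

Profit: GBP 2,996.87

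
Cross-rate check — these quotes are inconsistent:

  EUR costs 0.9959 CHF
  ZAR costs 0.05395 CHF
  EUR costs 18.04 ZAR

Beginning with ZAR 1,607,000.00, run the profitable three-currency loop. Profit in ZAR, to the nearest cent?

Profitable loop is ZAR → EUR → CHF → ZAR:
ZAR 1,607,000.00 ÷ 18.04 = EUR 89,079.82
EUR 89,079.82 × 0.9959 = CHF 88,714.60
CHF 88,714.60 ÷ 0.05395 = ZAR 1,644,385.46
Profit = ZAR 1,644,385.46 − ZAR 1,607,000.00

Profit: ZAR 37,385.46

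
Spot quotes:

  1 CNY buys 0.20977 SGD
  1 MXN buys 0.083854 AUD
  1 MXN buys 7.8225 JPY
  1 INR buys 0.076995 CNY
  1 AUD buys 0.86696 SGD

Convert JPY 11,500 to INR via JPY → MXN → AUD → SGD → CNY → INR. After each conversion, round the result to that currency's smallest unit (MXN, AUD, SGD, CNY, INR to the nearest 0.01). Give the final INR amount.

JPY 11,500 ÷ 7.8225 = MXN 1,470.12
MXN 1,470.12 × 0.083854 = AUD 123.28
AUD 123.28 × 0.86696 = SGD 106.88
SGD 106.88 ÷ 0.20977 = CNY 509.51
CNY 509.51 ÷ 0.076995 = INR 6,617.44

INR 6,617.44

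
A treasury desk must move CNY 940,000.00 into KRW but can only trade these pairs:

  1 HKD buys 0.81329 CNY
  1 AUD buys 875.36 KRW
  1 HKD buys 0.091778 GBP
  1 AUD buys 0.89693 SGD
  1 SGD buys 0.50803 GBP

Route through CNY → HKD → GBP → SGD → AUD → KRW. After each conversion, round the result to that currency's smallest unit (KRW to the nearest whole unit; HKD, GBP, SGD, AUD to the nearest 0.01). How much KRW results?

CNY 940,000.00 ÷ 0.81329 = HKD 1,155,799.28
HKD 1,155,799.28 × 0.091778 = GBP 106,076.95
GBP 106,076.95 ÷ 0.50803 = SGD 208,800.56
SGD 208,800.56 ÷ 0.89693 = AUD 232,794.71
AUD 232,794.71 × 875.36 = KRW 203,779,177

KRW 203,779,177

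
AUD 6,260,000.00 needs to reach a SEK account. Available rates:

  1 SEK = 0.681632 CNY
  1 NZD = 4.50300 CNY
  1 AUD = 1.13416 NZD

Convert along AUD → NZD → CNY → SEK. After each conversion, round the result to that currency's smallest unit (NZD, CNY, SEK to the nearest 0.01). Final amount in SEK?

SEK 46,903,001.50

AUD 6,260,000.00 × 1.13416 = NZD 7,099,841.60
NZD 7,099,841.60 × 4.50300 = CNY 31,970,586.72
CNY 31,970,586.72 ÷ 0.681632 = SEK 46,903,001.50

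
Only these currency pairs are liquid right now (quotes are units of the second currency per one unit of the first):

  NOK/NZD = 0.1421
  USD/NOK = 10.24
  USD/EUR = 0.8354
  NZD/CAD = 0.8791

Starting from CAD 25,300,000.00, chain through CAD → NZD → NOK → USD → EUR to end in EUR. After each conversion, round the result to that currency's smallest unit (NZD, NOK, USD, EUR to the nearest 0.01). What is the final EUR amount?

CAD 25,300,000.00 ÷ 0.8791 = NZD 28,779,433.51
NZD 28,779,433.51 ÷ 0.1421 = NOK 202,529,440.61
NOK 202,529,440.61 ÷ 10.24 = USD 19,778,265.68
USD 19,778,265.68 × 0.8354 = EUR 16,522,763.15

EUR 16,522,763.15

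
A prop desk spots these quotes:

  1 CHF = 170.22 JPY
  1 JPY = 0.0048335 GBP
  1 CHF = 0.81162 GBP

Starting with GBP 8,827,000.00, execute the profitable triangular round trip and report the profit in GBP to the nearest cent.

Profit: GBP 121,138.45

Profitable loop is GBP → CHF → JPY → GBP:
GBP 8,827,000.00 ÷ 0.81162 = CHF 10,875,779.31
CHF 10,875,779.31 × 170.22 = JPY 1,851,275,153
JPY 1,851,275,153 × 0.0048335 = GBP 8,948,138.45
Profit = GBP 8,948,138.45 − GBP 8,827,000.00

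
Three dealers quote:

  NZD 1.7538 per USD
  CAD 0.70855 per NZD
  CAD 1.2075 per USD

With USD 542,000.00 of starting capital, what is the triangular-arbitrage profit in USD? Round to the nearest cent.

Profitable loop is USD → NZD → CAD → USD:
USD 542,000.00 × 1.7538 = NZD 950,559.60
NZD 950,559.60 × 0.70855 = CAD 673,519.00
CAD 673,519.00 ÷ 1.2075 = USD 557,779.71
Profit = USD 557,779.71 − USD 542,000.00

Profit: USD 15,779.71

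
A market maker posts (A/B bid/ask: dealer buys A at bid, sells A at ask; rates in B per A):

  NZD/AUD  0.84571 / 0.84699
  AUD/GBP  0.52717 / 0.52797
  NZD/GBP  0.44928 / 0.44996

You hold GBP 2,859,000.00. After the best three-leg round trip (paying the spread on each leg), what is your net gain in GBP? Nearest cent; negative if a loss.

Net profit: GBP 13,392.03

Best loop GBP → AUD → NZD → GBP:
GBP 2,859,000.00 ÷ 0.52797 (buy AUD at ask) = AUD 5,415,080.40
AUD 5,415,080.40 ÷ 0.84699 (buy NZD at ask) = NZD 6,393,322.71
NZD 6,393,322.71 × 0.44928 (sell NZD at bid) = GBP 2,872,392.03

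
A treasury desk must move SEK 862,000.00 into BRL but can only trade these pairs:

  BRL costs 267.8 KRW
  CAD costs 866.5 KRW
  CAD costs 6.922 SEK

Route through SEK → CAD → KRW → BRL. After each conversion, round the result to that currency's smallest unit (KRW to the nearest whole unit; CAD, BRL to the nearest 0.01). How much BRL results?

SEK 862,000.00 ÷ 6.922 = CAD 124,530.48
CAD 124,530.48 × 866.5 = KRW 107,905,661
KRW 107,905,661 ÷ 267.8 = BRL 402,933.76

BRL 402,933.76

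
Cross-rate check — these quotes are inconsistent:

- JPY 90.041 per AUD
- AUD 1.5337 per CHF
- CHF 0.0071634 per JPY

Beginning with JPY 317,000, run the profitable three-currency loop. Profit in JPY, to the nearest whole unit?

Profit: JPY 3,449

Profitable loop is JPY → AUD → CHF → JPY:
JPY 317,000 ÷ 90.041 = AUD 3,520.62
AUD 3,520.62 ÷ 1.5337 = CHF 2,295.51
CHF 2,295.51 ÷ 0.0071634 = JPY 320,449
Profit = JPY 320,449 − JPY 317,000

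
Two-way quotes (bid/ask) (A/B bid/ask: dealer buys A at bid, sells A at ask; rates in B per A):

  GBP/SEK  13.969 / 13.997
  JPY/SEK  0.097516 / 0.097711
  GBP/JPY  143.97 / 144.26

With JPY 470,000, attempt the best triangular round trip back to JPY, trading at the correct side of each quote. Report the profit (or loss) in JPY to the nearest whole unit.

Net profit: JPY 1,423

Best loop JPY → SEK → GBP → JPY:
JPY 470,000 × 0.097516 (sell JPY at bid) = SEK 45,832.52
SEK 45,832.52 ÷ 13.997 (buy GBP at ask) = GBP 3,274.45
GBP 3,274.45 × 143.97 (sell GBP at bid) = JPY 471,423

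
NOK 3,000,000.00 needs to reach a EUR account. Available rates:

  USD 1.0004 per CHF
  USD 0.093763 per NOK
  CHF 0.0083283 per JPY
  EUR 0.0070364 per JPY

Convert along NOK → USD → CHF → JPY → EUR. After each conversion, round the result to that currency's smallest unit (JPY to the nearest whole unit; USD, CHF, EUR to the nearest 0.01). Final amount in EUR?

NOK 3,000,000.00 × 0.093763 = USD 281,289.00
USD 281,289.00 ÷ 1.0004 = CHF 281,176.53
CHF 281,176.53 ÷ 0.0083283 = JPY 33,761,576
JPY 33,761,576 × 0.0070364 = EUR 237,559.95

EUR 237,559.95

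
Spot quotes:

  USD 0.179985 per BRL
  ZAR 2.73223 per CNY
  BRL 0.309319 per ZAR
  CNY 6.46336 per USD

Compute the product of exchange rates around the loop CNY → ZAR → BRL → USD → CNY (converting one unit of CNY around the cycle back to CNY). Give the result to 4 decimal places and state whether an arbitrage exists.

0.9831 (arbitrage exists)

Around CNY → ZAR → BRL → USD → CNY: 1 × 2.73223 × 0.309319 × 0.179985 × 6.46336 = 0.983147
Product < 1; profitable direction is CNY → USD → BRL → ZAR → CNY.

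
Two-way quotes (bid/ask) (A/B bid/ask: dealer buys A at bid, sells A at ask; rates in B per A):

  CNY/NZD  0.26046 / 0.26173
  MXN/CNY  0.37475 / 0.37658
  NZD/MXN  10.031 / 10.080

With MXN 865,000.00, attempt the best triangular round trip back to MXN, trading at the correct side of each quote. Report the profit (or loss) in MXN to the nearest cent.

Best loop MXN → NZD → CNY → MXN:
MXN 865,000.00 ÷ 10.080 (buy NZD at ask) = NZD 85,813.49
NZD 85,813.49 ÷ 0.26173 (buy CNY at ask) = CNY 327,870.29
CNY 327,870.29 ÷ 0.37658 (buy MXN at ask) = MXN 870,652.44

Net profit: MXN 5,652.44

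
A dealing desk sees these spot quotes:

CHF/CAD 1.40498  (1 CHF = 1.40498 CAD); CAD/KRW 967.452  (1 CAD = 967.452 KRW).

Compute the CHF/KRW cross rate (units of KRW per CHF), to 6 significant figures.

CHF/KRW = 1359.25

1 CHF × 1.40498 = 1.40498 CAD
1.40498 CAD × 967.452 = 1359.25 KRW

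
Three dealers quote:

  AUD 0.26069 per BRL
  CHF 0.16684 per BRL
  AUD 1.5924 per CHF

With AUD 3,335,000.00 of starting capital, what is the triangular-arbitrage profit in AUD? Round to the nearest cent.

Profit: AUD 63,785.97

Profitable loop is AUD → BRL → CHF → AUD:
AUD 3,335,000.00 ÷ 0.26069 = BRL 12,792,972.50
BRL 12,792,972.50 × 0.16684 = CHF 2,134,379.53
CHF 2,134,379.53 × 1.5924 = AUD 3,398,785.97
Profit = AUD 3,398,785.97 − AUD 3,335,000.00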